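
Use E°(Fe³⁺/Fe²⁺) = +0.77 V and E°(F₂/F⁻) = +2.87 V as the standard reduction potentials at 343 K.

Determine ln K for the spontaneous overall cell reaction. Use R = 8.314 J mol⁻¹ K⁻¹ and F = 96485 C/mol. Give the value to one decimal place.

142.1

Cathode: F₂/F⁻; anode: Fe³⁺/Fe²⁺. E°cell = (+2.87) − (+0.77) = +2.10 V, with n = 2.
ΔG° = −nFE° = −RT ln K, so ln K = nFE°/(RT) = (2)(96485)(+2.10) / ((8.314)(343)) = 142.104.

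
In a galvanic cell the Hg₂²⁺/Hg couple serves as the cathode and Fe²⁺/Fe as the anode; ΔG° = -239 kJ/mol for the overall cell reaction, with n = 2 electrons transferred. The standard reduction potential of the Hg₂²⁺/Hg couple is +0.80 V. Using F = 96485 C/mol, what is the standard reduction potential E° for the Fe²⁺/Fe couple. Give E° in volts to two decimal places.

-0.44 V

E°cell = −ΔG°/(nF) = −(-239×10³)/((2)(96485)) = +1.239 V.
Since Hg₂²⁺/Hg is the cathode and Fe²⁺/Fe the anode, E°cell = E°(Hg₂²⁺/Hg) − E°(Fe²⁺/Fe).
So E°(Fe²⁺/Fe) = E°(Hg₂²⁺/Hg) − E°cell = (+0.80) − (+1.239) = -0.44 V.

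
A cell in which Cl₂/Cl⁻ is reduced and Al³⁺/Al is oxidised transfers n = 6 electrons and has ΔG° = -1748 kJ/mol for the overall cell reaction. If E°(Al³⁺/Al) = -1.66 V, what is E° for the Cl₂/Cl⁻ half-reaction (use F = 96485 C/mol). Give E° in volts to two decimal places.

+1.36 V

E°cell = −ΔG°/(nF) = −(-1748×10³)/((6)(96485)) = +3.019 V.
Since Cl₂/Cl⁻ is the cathode and Al³⁺/Al the anode, E°cell = E°(Cl₂/Cl⁻) − E°(Al³⁺/Al).
So E°(Cl₂/Cl⁻) = E°cell + E°(Al³⁺/Al) = +3.019 + (-1.66) = +1.36 V.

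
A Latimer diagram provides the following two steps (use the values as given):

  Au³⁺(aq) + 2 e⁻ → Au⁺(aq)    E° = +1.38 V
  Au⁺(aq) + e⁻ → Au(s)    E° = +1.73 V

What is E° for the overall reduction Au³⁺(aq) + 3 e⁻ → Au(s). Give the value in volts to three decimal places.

Adding the free-energy changes (−nFE°) of the two steps gives −n₃FE°₃ = −n₁FE°₁ − n₂FE°₂.
E°₃ = (2×+1.38 + 1×+1.73) / 3 = (+4.490) / 3 = +1.497 V.

+1.497 V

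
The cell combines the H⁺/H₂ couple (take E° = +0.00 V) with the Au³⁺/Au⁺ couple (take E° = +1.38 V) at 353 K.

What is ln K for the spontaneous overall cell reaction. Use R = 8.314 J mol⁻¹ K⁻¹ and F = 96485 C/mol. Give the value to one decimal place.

Cathode: Au³⁺/Au⁺; anode: H⁺/H₂. E°cell = (+1.38) − (+0.00) = +1.38 V, with n = 2.
ΔG° = −nFE° = −RT ln K, so ln K = nFE°/(RT) = (2)(96485)(+1.38) / ((8.314)(353)) = 90.737.

90.7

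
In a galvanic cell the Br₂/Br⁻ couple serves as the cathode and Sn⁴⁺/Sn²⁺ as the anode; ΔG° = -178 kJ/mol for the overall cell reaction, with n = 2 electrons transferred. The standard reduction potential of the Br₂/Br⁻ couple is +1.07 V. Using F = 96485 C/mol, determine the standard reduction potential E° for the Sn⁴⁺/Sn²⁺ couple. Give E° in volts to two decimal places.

E°cell = −ΔG°/(nF) = −(-178×10³)/((2)(96485)) = +0.922 V.
Since Br₂/Br⁻ is the cathode and Sn⁴⁺/Sn²⁺ the anode, E°cell = E°(Br₂/Br⁻) − E°(Sn⁴⁺/Sn²⁺).
So E°(Sn⁴⁺/Sn²⁺) = E°(Br₂/Br⁻) − E°cell = (+1.07) − (+0.922) = +0.15 V.

+0.15 V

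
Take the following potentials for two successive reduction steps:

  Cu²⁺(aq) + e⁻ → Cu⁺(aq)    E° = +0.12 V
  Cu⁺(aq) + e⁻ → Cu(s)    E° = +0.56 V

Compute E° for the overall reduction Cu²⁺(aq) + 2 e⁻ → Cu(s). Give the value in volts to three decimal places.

Since ΔG° = −nFE° is additive over sequential reductions, n₃E°₃ = n₁E°₁ + n₂E°₂.
E°₃ = (1×+0.12 + 1×+0.56) / 2 = (+0.680) / 2 = +0.340 V.

+0.340 V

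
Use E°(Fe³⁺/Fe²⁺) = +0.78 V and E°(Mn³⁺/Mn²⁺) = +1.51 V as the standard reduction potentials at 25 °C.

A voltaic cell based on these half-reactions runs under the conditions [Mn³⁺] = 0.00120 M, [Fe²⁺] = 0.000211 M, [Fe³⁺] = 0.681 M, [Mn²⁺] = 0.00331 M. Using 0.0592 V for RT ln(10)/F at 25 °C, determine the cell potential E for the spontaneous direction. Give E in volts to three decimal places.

Mn³⁺/Mn²⁺ is the cathode (higher E°), Fe³⁺/Fe²⁺ the anode: E°cell = +1.51 − (+0.78) = +0.73 V, n = 1.
Overall: Mn³⁺(aq) + Fe²⁺(aq) → Mn²⁺(aq) + Fe³⁺(aq)
Q = [Mn²⁺]·[Fe³⁺] / ([Mn³⁺]·[Fe²⁺]); log Q = 3.950.
E = E° − (0.0592/n) log Q = +0.73 − (0.0592/1)(3.950) = +0.496 V.

+0.496 V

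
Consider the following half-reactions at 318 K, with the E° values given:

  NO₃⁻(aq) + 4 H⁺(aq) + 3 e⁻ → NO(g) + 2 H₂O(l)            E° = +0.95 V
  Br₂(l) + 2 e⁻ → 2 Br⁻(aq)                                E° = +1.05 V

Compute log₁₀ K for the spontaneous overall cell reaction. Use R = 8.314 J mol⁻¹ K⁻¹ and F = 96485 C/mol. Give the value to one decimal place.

Cathode: Br₂/Br⁻; anode: NO₃⁻/NO. E°cell = (+1.05) − (+0.95) = +0.10 V, with n = 6.
ΔG° = −nFE° = −RT ln K, so ln K = nFE°/(RT) = (6)(96485)(+0.10) / ((8.314)(318)) = 21.896.
log₁₀ K = 21.896 / ln 10 = 9.5.

9.5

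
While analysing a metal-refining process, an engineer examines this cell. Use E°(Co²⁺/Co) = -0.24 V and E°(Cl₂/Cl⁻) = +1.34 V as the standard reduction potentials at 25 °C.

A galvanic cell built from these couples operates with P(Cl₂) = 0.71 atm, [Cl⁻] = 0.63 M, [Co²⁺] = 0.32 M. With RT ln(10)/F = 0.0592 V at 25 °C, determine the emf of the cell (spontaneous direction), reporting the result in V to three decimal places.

+1.602 V

Cl₂/Cl⁻ is the cathode (higher E°), Co²⁺/Co the anode: E°cell = +1.34 − (-0.24) = +1.58 V, n = 2.
Overall: Cl₂(g) + Co(s) → 2 Cl⁻(aq) + Co²⁺(aq)
Q = [Cl⁻]^2·[Co²⁺] / (P(Cl₂)); log Q = -0.747.
E = E° − (0.0592/n) log Q = +1.58 − (0.0592/2)(-0.747) = +1.602 V.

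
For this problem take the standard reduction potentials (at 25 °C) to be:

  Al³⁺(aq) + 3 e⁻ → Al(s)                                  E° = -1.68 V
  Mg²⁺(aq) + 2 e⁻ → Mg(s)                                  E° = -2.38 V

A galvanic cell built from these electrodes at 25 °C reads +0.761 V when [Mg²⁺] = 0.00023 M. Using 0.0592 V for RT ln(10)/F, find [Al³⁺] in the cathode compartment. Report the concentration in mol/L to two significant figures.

0.0043 M

Al³⁺/Al is the cathode, Mg²⁺/Mg the anode: E°cell = +0.70 V, n = 6.
Overall reaction: 2 Al³⁺(aq) + 3 Mg(s) → 2 Al(s) + 3 Mg²⁺(aq); Q = [Mg²⁺]^3/[Al³⁺]^2.
From E = E° − (0.0592/n) log Q: log Q = (E° − E)·n/0.0592 = (+0.70 − (+0.761))·6/0.0592 = -6.1824.
So 2·log[Al³⁺] = 3·log(0.00023) − log Q = -10.9148 − (-6.1824) = -4.7324; log[Al³⁺] = -4.7324 / 2 = -2.3662; [Al³⁺] = 10^(-2.3662) ≈ 0.0043 M.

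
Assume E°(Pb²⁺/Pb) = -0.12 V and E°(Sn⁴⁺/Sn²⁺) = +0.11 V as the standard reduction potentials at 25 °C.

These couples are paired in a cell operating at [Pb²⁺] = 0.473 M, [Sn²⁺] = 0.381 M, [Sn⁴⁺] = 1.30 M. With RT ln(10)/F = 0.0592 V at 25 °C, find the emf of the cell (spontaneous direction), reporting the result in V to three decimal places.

Sn⁴⁺/Sn²⁺ is the cathode (higher E°), Pb²⁺/Pb the anode: E°cell = +0.11 − (-0.12) = +0.23 V, n = 2.
Overall: Sn⁴⁺(aq) + Pb(s) → Sn²⁺(aq) + Pb²⁺(aq)
Q = [Sn²⁺]·[Pb²⁺] / ([Sn⁴⁺]); log Q = -0.858.
E = E° − (0.0592/n) log Q = +0.23 − (0.0592/2)(-0.858) = +0.255 V.

+0.255 V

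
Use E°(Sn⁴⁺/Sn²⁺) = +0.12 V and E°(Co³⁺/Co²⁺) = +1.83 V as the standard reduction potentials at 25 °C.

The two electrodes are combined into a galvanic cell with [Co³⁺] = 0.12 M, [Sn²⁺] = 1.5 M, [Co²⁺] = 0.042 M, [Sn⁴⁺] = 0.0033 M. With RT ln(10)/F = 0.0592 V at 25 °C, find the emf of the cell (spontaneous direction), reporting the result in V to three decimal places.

Co³⁺/Co²⁺ is the cathode (higher E°), Sn⁴⁺/Sn²⁺ the anode: E°cell = +1.83 − (+0.12) = +1.71 V, n = 2.
Overall: 2 Co³⁺(aq) + Sn²⁺(aq) → 2 Co²⁺(aq) + Sn⁴⁺(aq)
Q = [Co²⁺]^2·[Sn⁴⁺] / ([Co³⁺]^2·[Sn²⁺]); log Q = -3.569.
E = E° − (0.0592/n) log Q = +1.71 − (0.0592/2)(-3.569) = +1.816 V.

+1.816 V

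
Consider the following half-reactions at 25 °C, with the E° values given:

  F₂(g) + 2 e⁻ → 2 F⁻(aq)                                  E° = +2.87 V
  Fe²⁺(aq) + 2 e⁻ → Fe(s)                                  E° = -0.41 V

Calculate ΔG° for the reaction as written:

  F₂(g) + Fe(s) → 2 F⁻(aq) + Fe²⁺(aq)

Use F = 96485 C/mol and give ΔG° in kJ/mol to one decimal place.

-632.9 kJ/mol

As written, F₂/F⁻ is reduced (cathode) and Fe²⁺/Fe is oxidised (anode), so E°cell = (+2.87) − (-0.41) = +3.28 V.
Balancing electrons gives n = 2.
ΔG° = −nFE° = −(2)(96485)(+3.28) = -632,942 J = -632.9 kJ/mol.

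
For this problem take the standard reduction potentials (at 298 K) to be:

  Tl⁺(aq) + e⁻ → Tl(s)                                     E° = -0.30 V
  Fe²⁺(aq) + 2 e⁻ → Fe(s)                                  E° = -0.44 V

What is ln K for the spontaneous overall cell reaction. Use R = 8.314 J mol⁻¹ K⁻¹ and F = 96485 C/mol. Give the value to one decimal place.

Cathode: Tl⁺/Tl; anode: Fe²⁺/Fe. E°cell = (-0.30) − (-0.44) = +0.14 V, with n = 2.
ΔG° = −nFE° = −RT ln K, so ln K = nFE°/(RT) = (2)(96485)(+0.14) / ((8.314)(298)) = 10.904.

10.9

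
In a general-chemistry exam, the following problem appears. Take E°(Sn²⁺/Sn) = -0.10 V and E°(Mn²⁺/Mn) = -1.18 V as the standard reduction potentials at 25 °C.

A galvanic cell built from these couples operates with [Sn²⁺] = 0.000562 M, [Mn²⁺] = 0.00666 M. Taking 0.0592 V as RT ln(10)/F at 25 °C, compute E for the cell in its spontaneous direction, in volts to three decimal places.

Sn²⁺/Sn is the cathode (higher E°), Mn²⁺/Mn the anode: E°cell = -0.10 − (-1.18) = +1.08 V, n = 2.
Overall: Sn²⁺(aq) + Mn(s) → Sn(s) + Mn²⁺(aq)
Q = [Mn²⁺] / ([Sn²⁺]); log Q = 1.074.
E = E° − (0.0592/n) log Q = +1.08 − (0.0592/2)(1.074) = +1.048 V.

+1.048 V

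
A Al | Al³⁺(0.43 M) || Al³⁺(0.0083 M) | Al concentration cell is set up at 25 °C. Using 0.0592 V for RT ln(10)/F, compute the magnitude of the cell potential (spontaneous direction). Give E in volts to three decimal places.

+0.034 V

For a concentration cell E°cell = 0. The 0.43 M side is the cathode (reduction is favoured where [Al³⁺] is higher).
With n = 3, E = −(0.0592/3) log([Al³⁺]ₐₙ/[Al³⁺]꜀ₐₜ) = −(0.0592/3) log(0.0083/0.43) = −(0.0592/3)(-1.714) = +0.034 V.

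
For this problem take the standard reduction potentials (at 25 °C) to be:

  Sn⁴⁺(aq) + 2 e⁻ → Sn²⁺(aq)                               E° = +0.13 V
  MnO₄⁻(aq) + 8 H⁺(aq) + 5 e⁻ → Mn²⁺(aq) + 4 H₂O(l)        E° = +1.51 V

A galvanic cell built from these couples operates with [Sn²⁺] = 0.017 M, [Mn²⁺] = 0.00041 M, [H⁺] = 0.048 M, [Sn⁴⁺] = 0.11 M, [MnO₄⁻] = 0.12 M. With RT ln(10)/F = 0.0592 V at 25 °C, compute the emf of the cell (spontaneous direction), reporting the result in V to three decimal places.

+1.260 V

MnO₄⁻/Mn²⁺ is the cathode (higher E°), Sn⁴⁺/Sn²⁺ the anode: E°cell = +1.51 − (+0.13) = +1.38 V, n = 10.
Overall: 2 MnO₄⁻(aq) + 16 H⁺(aq) + 5 Sn²⁺(aq) → 2 Mn²⁺(aq) + 8 H₂O(l) + 5 Sn⁴⁺(aq)
Q = [Mn²⁺]^2·[Sn⁴⁺]^5 / ([MnO₄⁻]^2·[H⁺]^16·[Sn²⁺]^5); log Q = 20.222.
E = E° − (0.0592/n) log Q = +1.38 − (0.0592/10)(20.222) = +1.260 V.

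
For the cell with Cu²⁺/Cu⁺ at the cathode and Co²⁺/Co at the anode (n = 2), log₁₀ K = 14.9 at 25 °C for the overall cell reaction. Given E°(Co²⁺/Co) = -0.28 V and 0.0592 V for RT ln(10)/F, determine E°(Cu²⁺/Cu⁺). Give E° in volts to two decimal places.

E°cell = (0.0592/n)·log K = (0.0592/2)(14.9) = +0.441 V.
Since Cu²⁺/Cu⁺ is the cathode and Co²⁺/Co the anode, E°cell = E°(Cu²⁺/Cu⁺) − E°(Co²⁺/Co).
So E°(Cu²⁺/Cu⁺) = E°cell + E°(Co²⁺/Co) = +0.441 + (-0.28) = +0.16 V.

+0.16 V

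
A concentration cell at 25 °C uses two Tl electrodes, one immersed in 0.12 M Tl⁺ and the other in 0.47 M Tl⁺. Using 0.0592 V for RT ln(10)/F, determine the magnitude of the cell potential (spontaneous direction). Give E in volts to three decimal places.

For a concentration cell E°cell = 0. The 0.47 M side is the cathode (reduction is favoured where [Tl⁺] is higher).
With n = 1, E = −(0.0592/1) log([Tl⁺]ₐₙ/[Tl⁺]꜀ₐₜ) = −(0.0592/1) log(0.12/0.47) = −(0.0592/1)(-0.593) = +0.035 V.

+0.035 V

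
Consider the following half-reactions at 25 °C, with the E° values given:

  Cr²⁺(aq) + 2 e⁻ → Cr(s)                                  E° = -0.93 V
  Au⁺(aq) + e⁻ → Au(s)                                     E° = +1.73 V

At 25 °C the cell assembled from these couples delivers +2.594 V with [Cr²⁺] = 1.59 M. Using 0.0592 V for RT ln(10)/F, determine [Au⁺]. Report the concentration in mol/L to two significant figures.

0.097 M

Au⁺/Au is the cathode, Cr²⁺/Cr the anode: E°cell = +2.66 V, n = 2.
Overall reaction: 2 Au⁺(aq) + Cr(s) → 2 Au(s) + Cr²⁺(aq); Q = [Cr²⁺]^1/[Au⁺]^2.
From E = E° − (0.0592/n) log Q: log Q = (E° − E)·n/0.0592 = (+2.66 − (+2.594))·2/0.0592 = 2.2297.
So 2·log[Au⁺] = 1·log(1.59) − log Q = 0.2014 − (2.2297) = -2.0283; log[Au⁺] = -2.0283 / 2 = -1.0142; [Au⁺] = 10^(-1.0142) ≈ 0.097 M.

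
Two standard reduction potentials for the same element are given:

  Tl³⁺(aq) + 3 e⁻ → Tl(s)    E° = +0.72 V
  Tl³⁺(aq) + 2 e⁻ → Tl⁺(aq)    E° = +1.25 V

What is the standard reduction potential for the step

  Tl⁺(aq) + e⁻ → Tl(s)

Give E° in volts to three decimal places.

Sequential free energies add, so n₃E°₃ = n₁E°₁ + n₂E°₂.
With n₃ = 3, and the known step contributing 2×(+1.25) V, the unknown satisfies 1·E° = 3×(+0.72) − 2×(+1.25) = -0.340.
E° = -0.340 / 1 = -0.340 V.

-0.340 V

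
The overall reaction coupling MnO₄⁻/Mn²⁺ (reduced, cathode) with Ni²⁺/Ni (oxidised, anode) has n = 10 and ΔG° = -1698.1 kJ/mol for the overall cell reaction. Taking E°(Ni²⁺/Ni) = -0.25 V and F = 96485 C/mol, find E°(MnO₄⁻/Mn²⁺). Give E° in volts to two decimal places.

E°cell = −ΔG°/(nF) = −(-1698.1×10³)/((10)(96485)) = +1.760 V.
Since MnO₄⁻/Mn²⁺ is the cathode and Ni²⁺/Ni the anode, E°cell = E°(MnO₄⁻/Mn²⁺) − E°(Ni²⁺/Ni).
So E°(MnO₄⁻/Mn²⁺) = E°cell + E°(Ni²⁺/Ni) = +1.760 + (-0.25) = +1.51 V.

+1.51 V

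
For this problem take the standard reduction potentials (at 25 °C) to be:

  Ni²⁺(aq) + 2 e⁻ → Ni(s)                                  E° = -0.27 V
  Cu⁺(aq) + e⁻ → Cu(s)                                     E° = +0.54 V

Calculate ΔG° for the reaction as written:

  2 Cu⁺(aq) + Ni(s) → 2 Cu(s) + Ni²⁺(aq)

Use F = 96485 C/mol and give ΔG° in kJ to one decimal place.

-156.3 kJ

As written, Cu⁺/Cu is reduced (cathode) and Ni²⁺/Ni is oxidised (anode), so E°cell = (+0.54) − (-0.27) = +0.81 V.
Balancing electrons gives n = 2.
ΔG° = −nFE° = −(2)(96485)(+0.81) = -156,306 J = -156.3 kJ.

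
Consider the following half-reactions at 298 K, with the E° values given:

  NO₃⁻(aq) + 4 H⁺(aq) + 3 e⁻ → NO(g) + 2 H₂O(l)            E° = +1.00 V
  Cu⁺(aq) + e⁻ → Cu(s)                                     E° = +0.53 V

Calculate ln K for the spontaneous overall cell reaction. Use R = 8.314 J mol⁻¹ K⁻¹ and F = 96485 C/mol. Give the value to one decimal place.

Cathode: NO₃⁻/NO; anode: Cu⁺/Cu. E°cell = (+1.00) − (+0.53) = +0.47 V, with n = 3.
ΔG° = −nFE° = −RT ln K, so ln K = nFE°/(RT) = (3)(96485)(+0.47) / ((8.314)(298)) = 54.910.

54.9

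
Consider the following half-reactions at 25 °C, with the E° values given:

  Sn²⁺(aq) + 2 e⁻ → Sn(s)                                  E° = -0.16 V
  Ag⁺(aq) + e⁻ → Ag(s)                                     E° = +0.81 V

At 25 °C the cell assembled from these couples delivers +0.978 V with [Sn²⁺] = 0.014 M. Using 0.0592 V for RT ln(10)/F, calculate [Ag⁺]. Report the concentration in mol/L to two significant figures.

0.16 M

Ag⁺/Ag is the cathode, Sn²⁺/Sn the anode: E°cell = +0.97 V, n = 2.
Overall reaction: 2 Ag⁺(aq) + Sn(s) → 2 Ag(s) + Sn²⁺(aq); Q = [Sn²⁺]^1/[Ag⁺]^2.
From E = E° − (0.0592/n) log Q: log Q = (E° − E)·n/0.0592 = (+0.97 − (+0.978))·2/0.0592 = -0.2703.
So 2·log[Ag⁺] = 1·log(0.014) − log Q = -1.8539 − (-0.2703) = -1.5836; log[Ag⁺] = -1.5836 / 2 = -0.7918; [Ag⁺] = 10^(-0.7918) ≈ 0.16 M.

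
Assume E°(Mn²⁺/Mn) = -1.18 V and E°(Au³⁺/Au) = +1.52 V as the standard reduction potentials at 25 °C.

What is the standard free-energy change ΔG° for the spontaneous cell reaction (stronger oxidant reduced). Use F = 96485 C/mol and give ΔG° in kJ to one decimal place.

-1563.1 kJ

Au³⁺/Au (E° = +1.52 V) is the cathode; Mn²⁺/Mn (E° = -1.18 V) is the anode, so E°cell = +2.70 V.
Balancing electrons gives n = 6 (lcm of 3 and 2).
ΔG° = −nFE° = −(6)(96485)(+2.70) = -1,563,057 J = -1563.1 kJ.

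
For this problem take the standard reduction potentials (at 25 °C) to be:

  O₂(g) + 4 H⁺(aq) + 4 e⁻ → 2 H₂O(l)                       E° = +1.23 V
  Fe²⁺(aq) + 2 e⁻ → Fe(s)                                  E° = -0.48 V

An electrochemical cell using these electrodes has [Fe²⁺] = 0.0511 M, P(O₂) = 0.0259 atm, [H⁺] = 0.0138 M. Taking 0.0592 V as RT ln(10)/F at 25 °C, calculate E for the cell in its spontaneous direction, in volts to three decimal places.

+1.615 V

O₂/H₂O is the cathode (higher E°), Fe²⁺/Fe the anode: E°cell = +1.23 − (-0.48) = +1.71 V, n = 4.
Overall: O₂(g) + 4 H⁺(aq) + 2 Fe(s) → 2 H₂O(l) + 2 Fe²⁺(aq)
Q = [Fe²⁺]^2 / (P(O₂)·[H⁺]^4); log Q = 6.444.
E = E° − (0.0592/n) log Q = +1.71 − (0.0592/4)(6.444) = +1.615 V.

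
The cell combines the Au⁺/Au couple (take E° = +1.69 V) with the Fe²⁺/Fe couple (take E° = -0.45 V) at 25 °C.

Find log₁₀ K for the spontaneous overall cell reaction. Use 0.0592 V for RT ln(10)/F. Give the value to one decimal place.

72.3

Cathode: Au⁺/Au; anode: Fe²⁺/Fe. E°cell = +2.14 V, n = 2.
log K = nE°cell / 0.0592 = (2)(+2.14) / 0.0592 = 72.3.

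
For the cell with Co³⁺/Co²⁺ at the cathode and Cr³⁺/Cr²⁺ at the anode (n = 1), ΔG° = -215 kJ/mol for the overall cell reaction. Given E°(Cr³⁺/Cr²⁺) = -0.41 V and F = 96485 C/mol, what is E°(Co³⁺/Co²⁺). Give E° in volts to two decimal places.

E°cell = −ΔG°/(nF) = −(-215×10³)/((1)(96485)) = +2.228 V.
Since Co³⁺/Co²⁺ is the cathode and Cr³⁺/Cr²⁺ the anode, E°cell = E°(Co³⁺/Co²⁺) − E°(Cr³⁺/Cr²⁺).
So E°(Co³⁺/Co²⁺) = E°cell + E°(Cr³⁺/Cr²⁺) = +2.228 + (-0.41) = +1.82 V.

+1.82 V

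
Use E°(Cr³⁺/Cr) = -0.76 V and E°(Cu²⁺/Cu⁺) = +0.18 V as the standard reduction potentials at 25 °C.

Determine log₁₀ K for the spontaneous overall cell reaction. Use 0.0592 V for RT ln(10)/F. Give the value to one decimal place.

Cathode: Cu²⁺/Cu⁺; anode: Cr³⁺/Cr. E°cell = +0.94 V, n = 3.
log K = nE°cell / 0.0592 = (3)(+0.94) / 0.0592 = 47.6.

47.6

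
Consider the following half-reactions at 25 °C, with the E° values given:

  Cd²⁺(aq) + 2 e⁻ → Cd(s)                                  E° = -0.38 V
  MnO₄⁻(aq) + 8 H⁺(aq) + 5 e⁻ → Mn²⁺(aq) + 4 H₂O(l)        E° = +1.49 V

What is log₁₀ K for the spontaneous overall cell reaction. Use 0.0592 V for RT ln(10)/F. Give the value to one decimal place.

Cathode: MnO₄⁻/Mn²⁺; anode: Cd²⁺/Cd. E°cell = +1.87 V, n = 10.
log K = nE°cell / 0.0592 = (10)(+1.87) / 0.0592 = 315.9.

315.9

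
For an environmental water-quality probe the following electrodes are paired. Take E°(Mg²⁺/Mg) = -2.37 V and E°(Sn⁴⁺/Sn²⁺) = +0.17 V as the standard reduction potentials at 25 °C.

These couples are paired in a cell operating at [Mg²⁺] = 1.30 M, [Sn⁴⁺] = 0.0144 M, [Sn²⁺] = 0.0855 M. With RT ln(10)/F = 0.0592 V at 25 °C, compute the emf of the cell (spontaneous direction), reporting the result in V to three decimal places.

+2.514 V

Sn⁴⁺/Sn²⁺ is the cathode (higher E°), Mg²⁺/Mg the anode: E°cell = +0.17 − (-2.37) = +2.54 V, n = 2.
Overall: Sn⁴⁺(aq) + Mg(s) → Sn²⁺(aq) + Mg²⁺(aq)
Q = [Sn²⁺]·[Mg²⁺] / ([Sn⁴⁺]); log Q = 0.888.
E = E° − (0.0592/n) log Q = +2.54 − (0.0592/2)(0.888) = +2.514 V.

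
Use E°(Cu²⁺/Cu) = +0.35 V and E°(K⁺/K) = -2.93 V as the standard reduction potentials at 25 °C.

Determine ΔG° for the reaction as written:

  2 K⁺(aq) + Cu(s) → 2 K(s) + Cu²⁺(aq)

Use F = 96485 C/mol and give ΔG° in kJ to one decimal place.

+632.9 kJ

As written, K⁺/K is reduced (cathode) and Cu²⁺/Cu is oxidised (anode), so E°cell = (-2.93) − (+0.35) = -3.28 V.
Balancing electrons gives n = 2.
ΔG° = −nFE° = −(2)(96485)(-3.28) = 632,942 J = +632.9 kJ.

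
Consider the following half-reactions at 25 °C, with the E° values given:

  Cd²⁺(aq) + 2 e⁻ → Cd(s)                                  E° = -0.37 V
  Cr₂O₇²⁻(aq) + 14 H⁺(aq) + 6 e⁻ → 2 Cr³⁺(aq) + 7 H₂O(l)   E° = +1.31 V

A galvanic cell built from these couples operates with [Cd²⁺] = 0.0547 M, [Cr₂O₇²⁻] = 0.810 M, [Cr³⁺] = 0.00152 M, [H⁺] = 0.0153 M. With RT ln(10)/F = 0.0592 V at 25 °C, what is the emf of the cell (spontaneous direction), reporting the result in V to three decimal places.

Cr₂O₇²⁻/Cr³⁺ is the cathode (higher E°), Cd²⁺/Cd the anode: E°cell = +1.31 − (-0.37) = +1.68 V, n = 6.
Overall: Cr₂O₇²⁻(aq) + 14 H⁺(aq) + 3 Cd(s) → 2 Cr³⁺(aq) + 7 H₂O(l) + 3 Cd²⁺(aq)
Q = [Cr³⁺]^2·[Cd²⁺]^3 / ([Cr₂O₇²⁻]·[H⁺]^14); log Q = 16.083.
E = E° − (0.0592/n) log Q = +1.68 − (0.0592/6)(16.083) = +1.521 V.

+1.521 V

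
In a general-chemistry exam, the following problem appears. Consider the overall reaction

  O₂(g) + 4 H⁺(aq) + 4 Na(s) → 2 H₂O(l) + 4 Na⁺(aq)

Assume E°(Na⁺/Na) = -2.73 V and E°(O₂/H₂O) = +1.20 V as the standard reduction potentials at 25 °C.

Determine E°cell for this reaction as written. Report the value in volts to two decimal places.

+3.93 V

The O₂/H₂O couple has the higher reduction potential, so it is the cathode; Na⁺/Na is oxidised at the anode.
E°cell = E°(cathode) − E°(anode) = (+1.20) − (-2.73) = +3.93 V.
Since E°cell > 0, the reaction is spontaneous under standard conditions.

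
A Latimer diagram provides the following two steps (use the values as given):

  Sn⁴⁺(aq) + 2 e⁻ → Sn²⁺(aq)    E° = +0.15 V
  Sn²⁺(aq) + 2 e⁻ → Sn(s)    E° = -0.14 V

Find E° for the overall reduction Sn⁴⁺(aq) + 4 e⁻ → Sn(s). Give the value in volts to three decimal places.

+0.005 V

Standard free energies of sequential steps add: ΔG°₃ = ΔG°₁ + ΔG°₂, so n₃E°₃ = n₁E°₁ + n₂E°₂.
E°₃ = (2×+0.15 + 2×-0.14) / 4 = (+0.020) / 4 = +0.005 V.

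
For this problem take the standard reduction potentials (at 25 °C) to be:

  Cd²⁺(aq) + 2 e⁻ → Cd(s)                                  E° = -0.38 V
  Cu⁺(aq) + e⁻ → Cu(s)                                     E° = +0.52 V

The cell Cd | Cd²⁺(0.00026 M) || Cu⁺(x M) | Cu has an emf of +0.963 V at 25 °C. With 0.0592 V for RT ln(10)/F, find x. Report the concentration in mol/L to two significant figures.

0.19 M

Cu⁺/Cu is the cathode, Cd²⁺/Cd the anode: E°cell = +0.90 V, n = 2.
Overall reaction: 2 Cu⁺(aq) + Cd(s) → 2 Cu(s) + Cd²⁺(aq); Q = [Cd²⁺]^1/[Cu⁺]^2.
From E = E° − (0.0592/n) log Q: log Q = (E° − E)·n/0.0592 = (+0.90 − (+0.963))·2/0.0592 = -2.1284.
So 2·log[Cu⁺] = 1·log(0.00026) − log Q = -3.5850 − (-2.1284) = -1.4566; log[Cu⁺] = -1.4566 / 2 = -0.7283; [Cu⁺] = 10^(-0.7283) ≈ 0.19 M.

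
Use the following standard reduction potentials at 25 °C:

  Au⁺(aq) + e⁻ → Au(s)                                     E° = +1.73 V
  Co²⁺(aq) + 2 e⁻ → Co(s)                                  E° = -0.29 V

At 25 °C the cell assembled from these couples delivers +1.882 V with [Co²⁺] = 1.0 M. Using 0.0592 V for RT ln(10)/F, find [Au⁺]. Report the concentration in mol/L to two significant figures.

Au⁺/Au is the cathode, Co²⁺/Co the anode: E°cell = +2.02 V, n = 2.
Overall reaction: 2 Au⁺(aq) + Co(s) → 2 Au(s) + Co²⁺(aq); Q = [Co²⁺]^1/[Au⁺]^2.
From E = E° − (0.0592/n) log Q: log Q = (E° − E)·n/0.0592 = (+2.02 − (+1.882))·2/0.0592 = 4.6622.
So 2·log[Au⁺] = 1·log(1) − log Q = 0.0000 − (4.6622) = -4.6622; log[Au⁺] = -4.6622 / 2 = -2.3311; [Au⁺] = 10^(-2.3311) ≈ 0.0047 M.

0.0047 M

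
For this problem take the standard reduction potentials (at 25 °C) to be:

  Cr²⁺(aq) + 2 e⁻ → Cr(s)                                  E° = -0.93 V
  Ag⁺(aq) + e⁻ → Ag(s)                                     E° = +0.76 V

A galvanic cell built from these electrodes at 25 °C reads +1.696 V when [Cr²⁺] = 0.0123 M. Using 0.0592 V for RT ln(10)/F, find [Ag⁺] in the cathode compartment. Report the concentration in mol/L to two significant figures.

Ag⁺/Ag is the cathode, Cr²⁺/Cr the anode: E°cell = +1.69 V, n = 2.
Overall reaction: 2 Ag⁺(aq) + Cr(s) → 2 Ag(s) + Cr²⁺(aq); Q = [Cr²⁺]^1/[Ag⁺]^2.
From E = E° − (0.0592/n) log Q: log Q = (E° − E)·n/0.0592 = (+1.69 − (+1.696))·2/0.0592 = -0.2027.
So 2·log[Ag⁺] = 1·log(0.0123) − log Q = -1.9101 − (-0.2027) = -1.7074; log[Ag⁺] = -1.7074 / 2 = -0.8537; [Ag⁺] = 10^(-0.8537) ≈ 0.14 M.

0.14 M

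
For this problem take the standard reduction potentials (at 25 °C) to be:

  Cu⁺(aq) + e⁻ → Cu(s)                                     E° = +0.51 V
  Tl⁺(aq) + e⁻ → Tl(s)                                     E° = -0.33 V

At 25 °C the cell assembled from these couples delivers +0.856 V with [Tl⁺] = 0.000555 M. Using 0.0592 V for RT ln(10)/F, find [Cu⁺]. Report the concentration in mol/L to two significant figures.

0.0010 M

Cu⁺/Cu is the cathode, Tl⁺/Tl the anode: E°cell = +0.84 V, n = 1.
Overall reaction: Cu⁺(aq) + Tl(s) → Cu(s) + Tl⁺(aq); Q = [Tl⁺]^1/[Cu⁺]^1.
From E = E° − (0.0592/n) log Q: log Q = (E° − E)·n/0.0592 = (+0.84 − (+0.856))·1/0.0592 = -0.2703.
So 1·log[Cu⁺] = 1·log(0.000555) − log Q = -3.2557 − (-0.2703) = -2.9854; [Cu⁺] = 10^(-2.9854) ≈ 0.0010 M.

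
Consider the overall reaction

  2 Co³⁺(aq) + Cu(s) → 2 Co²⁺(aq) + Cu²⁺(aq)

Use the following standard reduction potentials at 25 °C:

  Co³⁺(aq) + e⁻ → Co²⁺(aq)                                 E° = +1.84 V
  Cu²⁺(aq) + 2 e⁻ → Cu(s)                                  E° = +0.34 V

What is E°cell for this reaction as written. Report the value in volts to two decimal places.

The Co³⁺/Co²⁺ couple has the higher reduction potential, so it is the cathode; Cu²⁺/Cu is oxidised at the anode.
E°cell = E°(cathode) − E°(anode) = (+1.84) − (+0.34) = +1.50 V.

+1.50 V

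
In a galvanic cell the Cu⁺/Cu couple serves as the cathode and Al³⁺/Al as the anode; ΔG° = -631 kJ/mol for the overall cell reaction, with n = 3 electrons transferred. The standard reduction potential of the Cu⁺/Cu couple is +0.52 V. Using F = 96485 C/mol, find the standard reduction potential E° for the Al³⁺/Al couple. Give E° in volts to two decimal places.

-1.66 V

E°cell = −ΔG°/(nF) = −(-631×10³)/((3)(96485)) = +2.180 V.
Since Cu⁺/Cu is the cathode and Al³⁺/Al the anode, E°cell = E°(Cu⁺/Cu) − E°(Al³⁺/Al).
So E°(Al³⁺/Al) = E°(Cu⁺/Cu) − E°cell = (+0.52) − (+2.180) = -1.66 V.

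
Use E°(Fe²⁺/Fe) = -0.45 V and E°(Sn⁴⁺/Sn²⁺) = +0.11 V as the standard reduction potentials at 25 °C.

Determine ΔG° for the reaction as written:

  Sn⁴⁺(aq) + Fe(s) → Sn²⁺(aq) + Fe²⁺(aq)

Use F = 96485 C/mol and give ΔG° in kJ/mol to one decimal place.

-108.1 kJ/mol

As written, Sn⁴⁺/Sn²⁺ is reduced (cathode) and Fe²⁺/Fe is oxidised (anode), so E°cell = (+0.11) − (-0.45) = +0.56 V.
Balancing electrons gives n = 2.
ΔG° = −nFE° = −(2)(96485)(+0.56) = -108,063 J = -108.1 kJ/mol.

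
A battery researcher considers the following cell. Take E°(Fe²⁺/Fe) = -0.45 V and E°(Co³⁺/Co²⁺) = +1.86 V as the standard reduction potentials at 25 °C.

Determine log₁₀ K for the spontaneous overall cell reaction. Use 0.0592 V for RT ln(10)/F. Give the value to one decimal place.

Cathode: Co³⁺/Co²⁺; anode: Fe²⁺/Fe. E°cell = +2.31 V, n = 2.
log K = nE°cell / 0.0592 = (2)(+2.31) / 0.0592 = 78.0.

78.0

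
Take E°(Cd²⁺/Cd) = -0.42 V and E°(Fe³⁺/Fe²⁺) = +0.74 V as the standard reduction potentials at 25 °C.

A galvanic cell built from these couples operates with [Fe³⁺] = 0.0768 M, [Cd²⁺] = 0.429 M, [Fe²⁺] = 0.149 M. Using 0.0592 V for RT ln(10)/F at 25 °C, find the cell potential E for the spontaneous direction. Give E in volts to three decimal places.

Fe³⁺/Fe²⁺ is the cathode (higher E°), Cd²⁺/Cd the anode: E°cell = +0.74 − (-0.42) = +1.16 V, n = 2.
Overall: 2 Fe³⁺(aq) + Cd(s) → 2 Fe²⁺(aq) + Cd²⁺(aq)
Q = [Fe²⁺]^2·[Cd²⁺] / ([Fe³⁺]^2); log Q = 0.208.
E = E° − (0.0592/n) log Q = +1.16 − (0.0592/2)(0.208) = +1.154 V.

+1.154 V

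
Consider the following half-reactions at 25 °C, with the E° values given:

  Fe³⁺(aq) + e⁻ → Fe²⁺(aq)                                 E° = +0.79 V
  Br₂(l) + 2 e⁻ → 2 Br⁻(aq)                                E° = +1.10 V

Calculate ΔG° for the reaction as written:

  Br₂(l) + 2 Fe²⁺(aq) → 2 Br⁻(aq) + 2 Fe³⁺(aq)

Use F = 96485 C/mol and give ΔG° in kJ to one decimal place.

As written, Br₂/Br⁻ is reduced (cathode) and Fe³⁺/Fe²⁺ is oxidised (anode), so E°cell = (+1.10) − (+0.79) = +0.31 V.
Balancing electrons gives n = 2.
ΔG° = −nFE° = −(2)(96485)(+0.31) = -59,821 J = -59.8 kJ.

-59.8 kJ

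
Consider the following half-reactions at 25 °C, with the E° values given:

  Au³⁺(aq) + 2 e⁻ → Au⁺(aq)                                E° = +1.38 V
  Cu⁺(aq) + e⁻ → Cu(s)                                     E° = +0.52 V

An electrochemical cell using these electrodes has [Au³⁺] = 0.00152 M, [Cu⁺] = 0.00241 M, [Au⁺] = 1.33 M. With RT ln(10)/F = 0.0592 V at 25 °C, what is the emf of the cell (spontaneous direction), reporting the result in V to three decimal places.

+0.928 V

Au³⁺/Au⁺ is the cathode (higher E°), Cu⁺/Cu the anode: E°cell = +1.38 − (+0.52) = +0.86 V, n = 2.
Overall: Au³⁺(aq) + 2 Cu(s) → Au⁺(aq) + 2 Cu⁺(aq)
Q = [Au⁺]·[Cu⁺]^2 / ([Au³⁺]); log Q = -2.294.
E = E° − (0.0592/n) log Q = +0.86 − (0.0592/2)(-2.294) = +0.928 V.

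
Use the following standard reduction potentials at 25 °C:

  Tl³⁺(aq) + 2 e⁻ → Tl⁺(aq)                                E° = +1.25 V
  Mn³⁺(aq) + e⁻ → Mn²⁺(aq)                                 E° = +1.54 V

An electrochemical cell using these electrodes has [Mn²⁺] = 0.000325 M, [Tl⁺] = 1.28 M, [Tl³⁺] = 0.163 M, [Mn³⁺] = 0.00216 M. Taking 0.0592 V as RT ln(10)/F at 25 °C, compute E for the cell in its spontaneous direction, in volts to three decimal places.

Mn³⁺/Mn²⁺ is the cathode (higher E°), Tl³⁺/Tl⁺ the anode: E°cell = +1.54 − (+1.25) = +0.29 V, n = 2.
Overall: 2 Mn³⁺(aq) + Tl⁺(aq) → 2 Mn²⁺(aq) + Tl³⁺(aq)
Q = [Mn²⁺]^2·[Tl³⁺] / ([Mn³⁺]^2·[Tl⁺]); log Q = -2.540.
E = E° − (0.0592/n) log Q = +0.29 − (0.0592/2)(-2.540) = +0.365 V.

+0.365 V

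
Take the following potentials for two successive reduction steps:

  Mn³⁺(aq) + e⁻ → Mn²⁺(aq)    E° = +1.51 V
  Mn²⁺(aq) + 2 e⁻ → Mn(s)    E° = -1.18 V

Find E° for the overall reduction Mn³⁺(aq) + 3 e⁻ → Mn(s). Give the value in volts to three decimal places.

-0.283 V

Standard free energies of sequential steps add: ΔG°₃ = ΔG°₁ + ΔG°₂, so n₃E°₃ = n₁E°₁ + n₂E°₂.
E°₃ = (1×+1.51 + 2×-1.18) / 3 = (-0.850) / 3 = -0.283 V.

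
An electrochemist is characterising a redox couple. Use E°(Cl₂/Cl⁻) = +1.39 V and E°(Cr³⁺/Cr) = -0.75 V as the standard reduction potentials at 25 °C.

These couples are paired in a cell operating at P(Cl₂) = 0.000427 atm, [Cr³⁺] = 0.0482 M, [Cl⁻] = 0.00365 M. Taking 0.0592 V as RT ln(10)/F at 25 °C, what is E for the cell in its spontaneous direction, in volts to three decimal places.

+2.211 V

Cl₂/Cl⁻ is the cathode (higher E°), Cr³⁺/Cr the anode: E°cell = +1.39 − (-0.75) = +2.14 V, n = 6.
Overall: 3 Cl₂(g) + 2 Cr(s) → 6 Cl⁻(aq) + 2 Cr³⁺(aq)
Q = [Cl⁻]^6·[Cr³⁺]^2 / (P(Cl₂)^3); log Q = -7.151.
E = E° − (0.0592/n) log Q = +2.14 − (0.0592/6)(-7.151) = +2.211 V.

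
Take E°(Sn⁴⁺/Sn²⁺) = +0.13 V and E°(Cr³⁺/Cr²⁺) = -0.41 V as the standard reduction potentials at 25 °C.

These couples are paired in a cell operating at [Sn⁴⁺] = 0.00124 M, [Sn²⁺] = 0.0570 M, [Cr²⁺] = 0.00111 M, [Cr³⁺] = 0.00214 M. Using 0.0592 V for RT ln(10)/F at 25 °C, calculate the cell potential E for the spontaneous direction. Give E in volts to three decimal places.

+0.474 V

Sn⁴⁺/Sn²⁺ is the cathode (higher E°), Cr³⁺/Cr²⁺ the anode: E°cell = +0.13 − (-0.41) = +0.54 V, n = 2.
Overall: Sn⁴⁺(aq) + 2 Cr²⁺(aq) → Sn²⁺(aq) + 2 Cr³⁺(aq)
Q = [Sn²⁺]·[Cr³⁺]^2 / ([Sn⁴⁺]·[Cr²⁺]^2); log Q = 2.233.
E = E° − (0.0592/n) log Q = +0.54 − (0.0592/2)(2.233) = +0.474 V.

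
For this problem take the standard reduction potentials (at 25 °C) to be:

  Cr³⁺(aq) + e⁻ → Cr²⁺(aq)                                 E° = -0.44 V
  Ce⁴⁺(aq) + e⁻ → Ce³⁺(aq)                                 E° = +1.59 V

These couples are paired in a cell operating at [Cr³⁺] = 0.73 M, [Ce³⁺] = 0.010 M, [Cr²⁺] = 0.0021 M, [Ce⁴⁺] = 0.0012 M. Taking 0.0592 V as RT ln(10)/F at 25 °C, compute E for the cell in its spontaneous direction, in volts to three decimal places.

+1.825 V

Ce⁴⁺/Ce³⁺ is the cathode (higher E°), Cr³⁺/Cr²⁺ the anode: E°cell = +1.59 − (-0.44) = +2.03 V, n = 1.
Overall: Ce⁴⁺(aq) + Cr²⁺(aq) → Ce³⁺(aq) + Cr³⁺(aq)
Q = [Ce³⁺]·[Cr³⁺] / ([Ce⁴⁺]·[Cr²⁺]); log Q = 3.462.
E = E° − (0.0592/n) log Q = +2.03 − (0.0592/1)(3.462) = +1.825 V.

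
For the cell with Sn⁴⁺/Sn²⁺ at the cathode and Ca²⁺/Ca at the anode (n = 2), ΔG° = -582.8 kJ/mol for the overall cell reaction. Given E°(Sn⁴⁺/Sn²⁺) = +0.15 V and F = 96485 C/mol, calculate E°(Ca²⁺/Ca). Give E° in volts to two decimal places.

-2.87 V

E°cell = −ΔG°/(nF) = −(-582.8×10³)/((2)(96485)) = +3.020 V.
Since Sn⁴⁺/Sn²⁺ is the cathode and Ca²⁺/Ca the anode, E°cell = E°(Sn⁴⁺/Sn²⁺) − E°(Ca²⁺/Ca).
So E°(Ca²⁺/Ca) = E°(Sn⁴⁺/Sn²⁺) − E°cell = (+0.15) − (+3.020) = -2.87 V.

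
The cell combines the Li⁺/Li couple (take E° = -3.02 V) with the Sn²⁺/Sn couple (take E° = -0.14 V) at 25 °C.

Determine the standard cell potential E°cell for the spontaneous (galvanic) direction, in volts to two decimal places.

+2.88 V

The Sn²⁺/Sn couple has the higher reduction potential, so it is the cathode; Li⁺/Li is oxidised at the anode.
E°cell = E°(cathode) − E°(anode) = (-0.14) − (-3.02) = +2.88 V.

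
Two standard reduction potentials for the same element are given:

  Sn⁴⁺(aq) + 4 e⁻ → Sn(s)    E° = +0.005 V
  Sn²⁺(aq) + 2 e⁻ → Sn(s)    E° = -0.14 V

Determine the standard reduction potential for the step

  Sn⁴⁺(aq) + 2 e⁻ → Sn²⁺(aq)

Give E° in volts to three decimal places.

+0.150 V

Sequential free energies add, so n₃E°₃ = n₁E°₁ + n₂E°₂.
With n₃ = 4, and the known step contributing 2×(-0.14) V, the unknown satisfies 2·E° = 4×(+0.005) − 2×(-0.14) = +0.300.
E° = +0.300 / 2 = +0.150 V.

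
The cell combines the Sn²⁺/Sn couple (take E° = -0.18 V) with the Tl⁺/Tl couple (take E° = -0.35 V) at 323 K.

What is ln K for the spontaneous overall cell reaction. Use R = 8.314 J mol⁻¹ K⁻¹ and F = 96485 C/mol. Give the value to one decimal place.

Cathode: Sn²⁺/Sn; anode: Tl⁺/Tl. E°cell = (-0.18) − (-0.35) = +0.17 V, with n = 2.
ΔG° = −nFE° = −RT ln K, so ln K = nFE°/(RT) = (2)(96485)(+0.17) / ((8.314)(323)) = 12.216.

12.2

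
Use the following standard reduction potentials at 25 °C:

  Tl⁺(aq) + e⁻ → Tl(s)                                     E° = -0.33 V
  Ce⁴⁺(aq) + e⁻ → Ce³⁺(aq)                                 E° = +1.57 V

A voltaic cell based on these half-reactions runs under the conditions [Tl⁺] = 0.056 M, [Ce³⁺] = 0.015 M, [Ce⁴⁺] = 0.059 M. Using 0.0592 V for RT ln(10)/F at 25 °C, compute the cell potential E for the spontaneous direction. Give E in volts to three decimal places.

Ce⁴⁺/Ce³⁺ is the cathode (higher E°), Tl⁺/Tl the anode: E°cell = +1.57 − (-0.33) = +1.90 V, n = 1.
Overall: Ce⁴⁺(aq) + Tl(s) → Ce³⁺(aq) + Tl⁺(aq)
Q = [Ce³⁺]·[Tl⁺] / ([Ce⁴⁺]); log Q = -1.847.
E = E° − (0.0592/n) log Q = +1.90 − (0.0592/1)(-1.847) = +2.009 V.

+2.009 V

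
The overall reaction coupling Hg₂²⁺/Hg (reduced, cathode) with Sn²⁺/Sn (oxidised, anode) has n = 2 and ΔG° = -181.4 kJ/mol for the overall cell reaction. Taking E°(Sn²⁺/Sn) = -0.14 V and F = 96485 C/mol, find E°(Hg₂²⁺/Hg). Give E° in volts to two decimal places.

E°cell = −ΔG°/(nF) = −(-181.4×10³)/((2)(96485)) = +0.940 V.
Since Hg₂²⁺/Hg is the cathode and Sn²⁺/Sn the anode, E°cell = E°(Hg₂²⁺/Hg) − E°(Sn²⁺/Sn).
So E°(Hg₂²⁺/Hg) = E°cell + E°(Sn²⁺/Sn) = +0.940 + (-0.14) = +0.80 V.

+0.80 V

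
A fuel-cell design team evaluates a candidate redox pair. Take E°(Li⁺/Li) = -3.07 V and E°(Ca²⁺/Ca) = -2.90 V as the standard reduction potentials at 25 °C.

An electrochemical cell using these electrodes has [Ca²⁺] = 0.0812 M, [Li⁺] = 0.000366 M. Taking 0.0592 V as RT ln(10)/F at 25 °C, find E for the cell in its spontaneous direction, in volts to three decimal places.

+0.341 V

Ca²⁺/Ca is the cathode (higher E°), Li⁺/Li the anode: E°cell = -2.90 − (-3.07) = +0.17 V, n = 2.
Overall: Ca²⁺(aq) + 2 Li(s) → Ca(s) + 2 Li⁺(aq)
Q = [Li⁺]^2 / ([Ca²⁺]); log Q = -5.783.
E = E° − (0.0592/n) log Q = +0.17 − (0.0592/2)(-5.783) = +0.341 V.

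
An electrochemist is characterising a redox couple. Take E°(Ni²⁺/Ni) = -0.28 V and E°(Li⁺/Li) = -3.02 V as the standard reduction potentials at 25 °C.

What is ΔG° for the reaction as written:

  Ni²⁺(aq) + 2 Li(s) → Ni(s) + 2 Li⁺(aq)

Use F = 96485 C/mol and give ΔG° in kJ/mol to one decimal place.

-528.7 kJ/mol

As written, Ni²⁺/Ni is reduced (cathode) and Li⁺/Li is oxidised (anode), so E°cell = (-0.28) − (-3.02) = +2.74 V.
Balancing electrons gives n = 2.
ΔG° = −nFE° = −(2)(96485)(+2.74) = -528,738 J = -528.7 kJ/mol.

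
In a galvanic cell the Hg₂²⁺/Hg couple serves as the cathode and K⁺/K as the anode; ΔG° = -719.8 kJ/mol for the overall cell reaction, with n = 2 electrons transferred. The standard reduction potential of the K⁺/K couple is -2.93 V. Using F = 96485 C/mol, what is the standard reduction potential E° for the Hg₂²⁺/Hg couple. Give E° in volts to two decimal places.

+0.80 V

E°cell = −ΔG°/(nF) = −(-719.8×10³)/((2)(96485)) = +3.730 V.
Since Hg₂²⁺/Hg is the cathode and K⁺/K the anode, E°cell = E°(Hg₂²⁺/Hg) − E°(K⁺/K).
So E°(Hg₂²⁺/Hg) = E°cell + E°(K⁺/K) = +3.730 + (-2.93) = +0.80 V.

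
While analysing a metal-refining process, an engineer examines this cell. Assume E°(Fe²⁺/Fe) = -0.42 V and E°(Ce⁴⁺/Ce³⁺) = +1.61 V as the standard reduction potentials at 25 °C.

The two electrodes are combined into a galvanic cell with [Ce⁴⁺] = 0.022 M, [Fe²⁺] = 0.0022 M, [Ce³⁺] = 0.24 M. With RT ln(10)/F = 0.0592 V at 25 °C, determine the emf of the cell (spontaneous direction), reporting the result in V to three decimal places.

+2.047 V

Ce⁴⁺/Ce³⁺ is the cathode (higher E°), Fe²⁺/Fe the anode: E°cell = +1.61 − (-0.42) = +2.03 V, n = 2.
Overall: 2 Ce⁴⁺(aq) + Fe(s) → 2 Ce³⁺(aq) + Fe²⁺(aq)
Q = [Ce³⁺]^2·[Fe²⁺] / ([Ce⁴⁺]^2); log Q = -0.582.
E = E° − (0.0592/n) log Q = +2.03 − (0.0592/2)(-0.582) = +2.047 V.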